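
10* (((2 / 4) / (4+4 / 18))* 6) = 135 / 19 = 7.11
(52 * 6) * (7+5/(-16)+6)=7917/2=3958.50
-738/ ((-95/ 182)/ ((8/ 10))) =537264/ 475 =1131.08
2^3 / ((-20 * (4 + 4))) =-1 / 20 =-0.05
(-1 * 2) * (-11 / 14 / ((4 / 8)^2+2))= 0.70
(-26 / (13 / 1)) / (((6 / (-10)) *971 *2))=5 / 2913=0.00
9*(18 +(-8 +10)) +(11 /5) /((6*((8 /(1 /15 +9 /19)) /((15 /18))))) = 7388047 /41040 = 180.02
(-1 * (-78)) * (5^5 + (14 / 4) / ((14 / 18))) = 244101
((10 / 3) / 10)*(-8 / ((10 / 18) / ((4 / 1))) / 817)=-96 / 4085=-0.02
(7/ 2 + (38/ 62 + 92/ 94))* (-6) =-44511/ 1457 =-30.55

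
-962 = -962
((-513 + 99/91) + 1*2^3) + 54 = -40942/91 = -449.91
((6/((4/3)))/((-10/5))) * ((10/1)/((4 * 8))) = -0.70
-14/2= -7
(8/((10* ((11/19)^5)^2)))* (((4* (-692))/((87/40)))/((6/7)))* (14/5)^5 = -1022257478454289726480384/21155211940190625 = -48321779.11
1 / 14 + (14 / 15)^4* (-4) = -2100671 / 708750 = -2.96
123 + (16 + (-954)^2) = 910255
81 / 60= 1.35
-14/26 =-7/13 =-0.54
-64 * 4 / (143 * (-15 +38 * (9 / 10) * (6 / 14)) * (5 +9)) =160 / 429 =0.37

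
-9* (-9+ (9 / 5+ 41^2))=-75321 / 5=-15064.20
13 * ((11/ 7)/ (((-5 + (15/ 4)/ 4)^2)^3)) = 184549376/ 40610171875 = 0.00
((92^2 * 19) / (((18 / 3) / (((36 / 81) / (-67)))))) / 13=-321632 / 23517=-13.68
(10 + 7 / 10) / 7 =107 / 70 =1.53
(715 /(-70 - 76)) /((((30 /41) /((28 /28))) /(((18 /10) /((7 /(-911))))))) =16023579 /10220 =1567.86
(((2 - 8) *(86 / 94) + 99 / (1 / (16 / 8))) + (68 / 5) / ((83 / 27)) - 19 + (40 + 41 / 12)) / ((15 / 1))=51809509 / 3510900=14.76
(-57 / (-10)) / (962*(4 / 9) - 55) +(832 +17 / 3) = 84262429 / 100590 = 837.68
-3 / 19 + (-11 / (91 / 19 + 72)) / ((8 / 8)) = -8348 / 27721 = -0.30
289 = 289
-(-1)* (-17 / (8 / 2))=-4.25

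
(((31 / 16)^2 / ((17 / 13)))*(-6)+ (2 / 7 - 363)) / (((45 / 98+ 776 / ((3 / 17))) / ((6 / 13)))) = -0.04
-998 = -998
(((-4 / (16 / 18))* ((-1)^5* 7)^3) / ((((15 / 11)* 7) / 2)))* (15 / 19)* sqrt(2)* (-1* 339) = -1644489* sqrt(2) / 19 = -122403.09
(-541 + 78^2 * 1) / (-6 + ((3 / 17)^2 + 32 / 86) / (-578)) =-39814293658 / 43101847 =-923.73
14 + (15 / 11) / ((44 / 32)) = 1814 / 121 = 14.99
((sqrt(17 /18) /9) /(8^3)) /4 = sqrt(34) /110592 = 0.00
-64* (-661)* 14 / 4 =148064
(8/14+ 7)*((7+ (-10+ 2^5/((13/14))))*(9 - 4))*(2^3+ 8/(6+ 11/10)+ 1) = 77928815/6461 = 12061.42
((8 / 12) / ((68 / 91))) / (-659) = -0.00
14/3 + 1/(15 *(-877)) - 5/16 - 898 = -62698197/70160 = -893.65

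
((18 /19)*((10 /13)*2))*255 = 91800 /247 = 371.66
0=0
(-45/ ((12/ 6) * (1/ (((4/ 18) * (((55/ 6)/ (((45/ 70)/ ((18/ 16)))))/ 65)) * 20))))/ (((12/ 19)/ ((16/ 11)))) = -6650/ 117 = -56.84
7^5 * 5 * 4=336140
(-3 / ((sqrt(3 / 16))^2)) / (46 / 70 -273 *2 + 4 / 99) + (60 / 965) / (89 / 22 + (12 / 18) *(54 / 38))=31808329608 / 761062719143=0.04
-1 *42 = -42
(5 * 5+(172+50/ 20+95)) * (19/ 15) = 11191/ 30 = 373.03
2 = 2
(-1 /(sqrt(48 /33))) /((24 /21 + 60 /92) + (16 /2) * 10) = -161 * sqrt(11) /52676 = -0.01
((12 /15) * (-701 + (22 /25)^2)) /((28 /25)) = -437641 /875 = -500.16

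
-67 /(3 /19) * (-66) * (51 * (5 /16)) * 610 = 1089083325 /4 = 272270831.25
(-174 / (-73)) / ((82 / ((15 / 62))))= 1305 / 185566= 0.01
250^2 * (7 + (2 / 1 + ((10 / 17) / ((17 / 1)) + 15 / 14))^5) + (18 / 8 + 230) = 5016194024515308288864669 / 271062475878770744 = 18505674.78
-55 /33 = -5 /3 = -1.67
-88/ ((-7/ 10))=880/ 7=125.71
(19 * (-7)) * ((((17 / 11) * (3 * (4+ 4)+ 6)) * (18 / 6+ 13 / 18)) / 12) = -757435 / 396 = -1912.71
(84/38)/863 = 42/16397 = 0.00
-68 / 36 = -17 / 9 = -1.89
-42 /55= -0.76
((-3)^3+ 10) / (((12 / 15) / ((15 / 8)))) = -1275 / 32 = -39.84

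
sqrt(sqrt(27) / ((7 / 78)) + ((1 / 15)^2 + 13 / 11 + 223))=sqrt(44594550 * sqrt(3) + 299070079) / 1155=16.80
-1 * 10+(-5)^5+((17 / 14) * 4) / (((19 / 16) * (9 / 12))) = -1248689 / 399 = -3129.55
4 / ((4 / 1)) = 1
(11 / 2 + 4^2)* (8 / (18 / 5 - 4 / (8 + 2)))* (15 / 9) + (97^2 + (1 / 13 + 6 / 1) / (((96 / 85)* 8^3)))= 9498.59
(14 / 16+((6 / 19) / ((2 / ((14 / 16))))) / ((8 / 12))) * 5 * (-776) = -159565 / 38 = -4199.08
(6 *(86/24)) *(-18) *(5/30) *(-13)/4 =1677/8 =209.62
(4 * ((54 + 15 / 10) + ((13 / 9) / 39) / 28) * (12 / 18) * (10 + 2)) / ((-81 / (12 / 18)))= -671344 / 45927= -14.62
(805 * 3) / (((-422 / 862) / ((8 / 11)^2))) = -66615360 / 25531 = -2609.20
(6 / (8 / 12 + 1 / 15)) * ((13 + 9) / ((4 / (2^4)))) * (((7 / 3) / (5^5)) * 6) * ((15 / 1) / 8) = 756 / 125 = 6.05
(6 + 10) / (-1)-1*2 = -18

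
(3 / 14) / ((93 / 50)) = 0.12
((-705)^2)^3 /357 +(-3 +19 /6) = 343927169767200.80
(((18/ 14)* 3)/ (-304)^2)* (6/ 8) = 81/ 2587648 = 0.00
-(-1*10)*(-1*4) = -40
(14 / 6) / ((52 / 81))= 189 / 52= 3.63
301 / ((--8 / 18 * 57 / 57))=2709 / 4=677.25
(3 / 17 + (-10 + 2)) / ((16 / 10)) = -665 / 136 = -4.89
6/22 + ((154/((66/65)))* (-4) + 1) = -19978/33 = -605.39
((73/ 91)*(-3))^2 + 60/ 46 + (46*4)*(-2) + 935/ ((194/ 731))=116843266461/ 36949822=3162.21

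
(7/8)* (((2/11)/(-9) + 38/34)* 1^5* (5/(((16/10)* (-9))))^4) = 5050390625/361829597184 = 0.01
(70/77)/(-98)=-5/539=-0.01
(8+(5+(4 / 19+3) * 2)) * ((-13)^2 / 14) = 62361 / 266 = 234.44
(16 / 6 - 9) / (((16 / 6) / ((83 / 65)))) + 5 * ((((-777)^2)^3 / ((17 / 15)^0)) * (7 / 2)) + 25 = 2002476854989424361323 / 520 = 3850917028825816079.47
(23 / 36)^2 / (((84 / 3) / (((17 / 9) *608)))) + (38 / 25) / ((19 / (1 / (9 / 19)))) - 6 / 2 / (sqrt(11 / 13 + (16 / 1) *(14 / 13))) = 16.21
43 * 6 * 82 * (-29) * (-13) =7975812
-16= -16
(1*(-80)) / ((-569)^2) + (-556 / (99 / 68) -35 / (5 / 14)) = -15381893030 / 32052339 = -479.90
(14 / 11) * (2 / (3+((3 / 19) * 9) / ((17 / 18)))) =9044 / 16005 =0.57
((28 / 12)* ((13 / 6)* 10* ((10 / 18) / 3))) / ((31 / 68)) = 154700 / 7533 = 20.54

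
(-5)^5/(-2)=3125/2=1562.50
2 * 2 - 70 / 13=-18 / 13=-1.38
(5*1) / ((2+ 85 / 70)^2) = 196 / 405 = 0.48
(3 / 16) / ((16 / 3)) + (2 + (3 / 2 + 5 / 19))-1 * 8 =-20437 / 4864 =-4.20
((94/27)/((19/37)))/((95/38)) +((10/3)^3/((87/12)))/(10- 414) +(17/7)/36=194002159/70120260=2.77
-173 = -173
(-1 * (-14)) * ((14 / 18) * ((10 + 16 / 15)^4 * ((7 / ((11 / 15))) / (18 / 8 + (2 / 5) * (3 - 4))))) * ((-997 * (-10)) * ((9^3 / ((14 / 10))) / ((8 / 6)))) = 3281192287342.23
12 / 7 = 1.71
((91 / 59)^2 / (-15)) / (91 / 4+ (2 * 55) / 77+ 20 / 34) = -3941756 / 615562635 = -0.01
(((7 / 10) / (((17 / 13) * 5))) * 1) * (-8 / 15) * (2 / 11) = -728 / 70125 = -0.01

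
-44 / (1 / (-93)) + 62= 4154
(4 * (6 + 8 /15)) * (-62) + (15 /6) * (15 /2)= -96091 /60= -1601.52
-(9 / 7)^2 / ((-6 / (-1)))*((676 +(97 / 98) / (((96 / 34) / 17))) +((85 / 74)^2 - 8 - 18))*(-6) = 1086.52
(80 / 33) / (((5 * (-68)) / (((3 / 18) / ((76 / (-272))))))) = 8 / 1881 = 0.00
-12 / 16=-3 / 4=-0.75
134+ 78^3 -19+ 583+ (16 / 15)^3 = 1603972846 / 3375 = 475251.21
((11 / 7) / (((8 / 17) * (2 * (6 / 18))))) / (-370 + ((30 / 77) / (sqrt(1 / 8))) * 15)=-0.01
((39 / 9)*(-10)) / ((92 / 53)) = -3445 / 138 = -24.96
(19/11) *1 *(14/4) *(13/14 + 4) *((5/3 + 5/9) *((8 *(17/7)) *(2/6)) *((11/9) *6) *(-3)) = -594320/63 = -9433.65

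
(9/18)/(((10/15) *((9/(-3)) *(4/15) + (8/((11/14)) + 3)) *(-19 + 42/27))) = -0.00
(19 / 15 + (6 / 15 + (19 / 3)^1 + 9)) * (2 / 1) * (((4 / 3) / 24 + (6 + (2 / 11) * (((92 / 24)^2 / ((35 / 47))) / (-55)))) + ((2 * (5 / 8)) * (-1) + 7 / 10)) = 70501703 / 381150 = 184.97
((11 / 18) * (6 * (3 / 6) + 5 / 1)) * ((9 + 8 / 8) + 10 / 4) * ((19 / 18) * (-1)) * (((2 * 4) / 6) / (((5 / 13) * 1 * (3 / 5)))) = -271700 / 729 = -372.70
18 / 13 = 1.38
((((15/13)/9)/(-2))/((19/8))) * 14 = -280/741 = -0.38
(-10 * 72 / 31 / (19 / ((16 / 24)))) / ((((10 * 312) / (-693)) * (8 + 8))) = 693 / 61256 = 0.01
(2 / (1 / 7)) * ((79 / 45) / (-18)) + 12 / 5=1.03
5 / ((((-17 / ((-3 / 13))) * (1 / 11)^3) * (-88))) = -1815 / 1768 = -1.03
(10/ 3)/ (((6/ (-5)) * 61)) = -25/ 549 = -0.05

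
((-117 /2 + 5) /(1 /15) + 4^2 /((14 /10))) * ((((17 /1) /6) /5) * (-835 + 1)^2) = -2182596765 /7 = -311799537.86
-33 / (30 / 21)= -231 / 10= -23.10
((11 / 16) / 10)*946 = 5203 / 80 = 65.04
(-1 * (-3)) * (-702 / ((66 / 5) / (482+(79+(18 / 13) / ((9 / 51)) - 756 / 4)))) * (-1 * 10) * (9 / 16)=14999175 / 44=340890.34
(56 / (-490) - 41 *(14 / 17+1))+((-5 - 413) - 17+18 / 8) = -1208157 / 2380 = -507.63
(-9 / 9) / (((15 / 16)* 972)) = -0.00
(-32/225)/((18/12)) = -64/675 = -0.09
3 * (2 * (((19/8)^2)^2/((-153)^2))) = 130321/15980544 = 0.01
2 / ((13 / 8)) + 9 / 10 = 277 / 130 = 2.13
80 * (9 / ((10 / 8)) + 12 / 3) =896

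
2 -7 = -5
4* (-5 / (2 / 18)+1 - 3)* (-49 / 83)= 9212 / 83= 110.99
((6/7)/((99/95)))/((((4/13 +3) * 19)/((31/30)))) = 403/29799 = 0.01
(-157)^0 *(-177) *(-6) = 1062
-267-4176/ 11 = -7113/ 11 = -646.64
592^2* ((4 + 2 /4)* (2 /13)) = 242628.92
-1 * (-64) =64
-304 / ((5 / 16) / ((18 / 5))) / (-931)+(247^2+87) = 74847208 / 1225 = 61099.76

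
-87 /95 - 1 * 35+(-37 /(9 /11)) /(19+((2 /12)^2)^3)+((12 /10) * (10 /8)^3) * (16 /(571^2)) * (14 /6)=-420597498830091 /10982909532470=-38.30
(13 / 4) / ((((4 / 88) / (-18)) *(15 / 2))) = -858 / 5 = -171.60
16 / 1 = 16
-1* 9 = -9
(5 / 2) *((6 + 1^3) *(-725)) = -25375 / 2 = -12687.50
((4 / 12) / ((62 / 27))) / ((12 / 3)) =0.04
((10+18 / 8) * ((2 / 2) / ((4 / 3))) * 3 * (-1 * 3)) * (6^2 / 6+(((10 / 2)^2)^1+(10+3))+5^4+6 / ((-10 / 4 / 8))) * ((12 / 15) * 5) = -4298427 / 20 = -214921.35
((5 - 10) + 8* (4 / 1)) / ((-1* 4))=-27 / 4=-6.75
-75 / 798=-25 / 266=-0.09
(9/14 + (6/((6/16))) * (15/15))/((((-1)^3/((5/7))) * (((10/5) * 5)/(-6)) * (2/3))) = 2097/196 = 10.70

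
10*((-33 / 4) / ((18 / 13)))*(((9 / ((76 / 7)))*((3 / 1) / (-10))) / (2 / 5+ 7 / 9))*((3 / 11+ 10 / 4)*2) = 2248155 / 32224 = 69.77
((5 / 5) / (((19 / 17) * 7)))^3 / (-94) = -0.00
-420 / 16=-105 / 4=-26.25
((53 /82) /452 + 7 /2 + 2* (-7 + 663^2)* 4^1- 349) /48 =43440867395 /593024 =73253.14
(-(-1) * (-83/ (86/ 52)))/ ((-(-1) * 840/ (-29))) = 31291/ 18060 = 1.73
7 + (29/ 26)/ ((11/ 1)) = 2031/ 286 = 7.10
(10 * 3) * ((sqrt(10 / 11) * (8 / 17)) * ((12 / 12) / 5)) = 48 * sqrt(110) / 187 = 2.69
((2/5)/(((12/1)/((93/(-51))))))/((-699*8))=31/2851920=0.00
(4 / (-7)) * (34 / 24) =-17 / 21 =-0.81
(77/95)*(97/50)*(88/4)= 82159/2375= 34.59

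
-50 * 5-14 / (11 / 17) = -2988 / 11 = -271.64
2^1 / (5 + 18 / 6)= 1 / 4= 0.25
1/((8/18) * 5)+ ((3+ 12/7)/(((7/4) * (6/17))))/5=1937/980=1.98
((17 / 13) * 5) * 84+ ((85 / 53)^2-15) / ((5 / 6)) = 19511664 / 36517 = 534.32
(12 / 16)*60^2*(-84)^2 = 19051200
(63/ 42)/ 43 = 3/ 86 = 0.03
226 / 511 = 0.44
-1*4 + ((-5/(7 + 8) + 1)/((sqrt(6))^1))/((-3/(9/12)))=-4 - sqrt(6)/36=-4.07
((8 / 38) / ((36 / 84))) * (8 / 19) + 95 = 103109 / 1083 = 95.21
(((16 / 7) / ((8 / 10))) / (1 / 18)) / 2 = 180 / 7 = 25.71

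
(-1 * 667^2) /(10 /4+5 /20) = -1779556 /11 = -161777.82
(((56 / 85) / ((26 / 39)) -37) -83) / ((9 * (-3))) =1124 / 255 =4.41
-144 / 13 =-11.08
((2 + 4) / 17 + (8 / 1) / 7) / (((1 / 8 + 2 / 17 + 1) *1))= 1424 / 1183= 1.20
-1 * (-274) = 274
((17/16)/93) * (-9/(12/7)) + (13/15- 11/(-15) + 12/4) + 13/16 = 53097/9920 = 5.35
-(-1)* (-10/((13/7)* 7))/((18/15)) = -25/39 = -0.64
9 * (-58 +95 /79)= -40383 /79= -511.18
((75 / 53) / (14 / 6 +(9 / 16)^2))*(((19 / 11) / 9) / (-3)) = -24320 / 711843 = -0.03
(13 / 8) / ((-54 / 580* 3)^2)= 273325 / 13122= 20.83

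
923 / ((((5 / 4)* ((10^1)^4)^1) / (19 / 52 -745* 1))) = -2749191 / 50000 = -54.98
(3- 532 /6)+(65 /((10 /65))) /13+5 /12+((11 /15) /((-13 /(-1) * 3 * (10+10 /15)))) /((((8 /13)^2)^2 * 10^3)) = -103710695833 /1966080000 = -52.75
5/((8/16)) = 10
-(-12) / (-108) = -1 / 9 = -0.11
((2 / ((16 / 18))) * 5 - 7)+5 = 37 / 4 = 9.25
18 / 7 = 2.57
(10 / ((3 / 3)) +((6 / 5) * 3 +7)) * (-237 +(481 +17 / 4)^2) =387659967 / 80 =4845749.59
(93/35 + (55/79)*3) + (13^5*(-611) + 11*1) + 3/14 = -1254535838931/5530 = -226860007.04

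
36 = 36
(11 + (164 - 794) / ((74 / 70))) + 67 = -517.95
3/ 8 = 0.38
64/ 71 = 0.90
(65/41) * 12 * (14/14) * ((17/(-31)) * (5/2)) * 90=-2983500/1271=-2347.36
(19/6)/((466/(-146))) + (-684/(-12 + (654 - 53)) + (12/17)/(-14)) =-11365703/5157222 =-2.20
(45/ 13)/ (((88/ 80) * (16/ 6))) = 675/ 572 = 1.18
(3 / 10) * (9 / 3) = 9 / 10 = 0.90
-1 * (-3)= 3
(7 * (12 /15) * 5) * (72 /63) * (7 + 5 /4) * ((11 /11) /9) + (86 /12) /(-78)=13685 /468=29.24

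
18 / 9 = 2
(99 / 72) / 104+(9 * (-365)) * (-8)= 21864971 / 832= 26280.01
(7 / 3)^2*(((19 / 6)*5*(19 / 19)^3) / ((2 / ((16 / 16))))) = 4655 / 108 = 43.10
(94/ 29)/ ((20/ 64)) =1504/ 145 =10.37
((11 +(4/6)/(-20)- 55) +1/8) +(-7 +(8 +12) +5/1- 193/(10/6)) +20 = -2921/24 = -121.71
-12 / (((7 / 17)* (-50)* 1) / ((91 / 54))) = 221 / 225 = 0.98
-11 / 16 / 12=-11 / 192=-0.06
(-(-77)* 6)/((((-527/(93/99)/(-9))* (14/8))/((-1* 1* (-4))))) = 288/17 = 16.94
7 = 7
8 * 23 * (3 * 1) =552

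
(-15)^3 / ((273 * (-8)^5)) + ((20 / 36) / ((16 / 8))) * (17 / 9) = 126821365 / 241532928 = 0.53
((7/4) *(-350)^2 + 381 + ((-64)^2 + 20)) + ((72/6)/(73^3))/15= 425724644124/1945085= 218872.00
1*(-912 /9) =-304 /3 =-101.33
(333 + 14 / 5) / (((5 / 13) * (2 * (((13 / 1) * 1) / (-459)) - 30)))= -10018593 / 344900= -29.05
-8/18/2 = -2/9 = -0.22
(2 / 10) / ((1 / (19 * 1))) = 19 / 5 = 3.80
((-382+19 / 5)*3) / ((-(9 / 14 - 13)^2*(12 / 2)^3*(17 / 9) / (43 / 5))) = 3984337 / 25439650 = 0.16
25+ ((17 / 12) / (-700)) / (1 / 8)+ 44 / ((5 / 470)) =4369033 / 1050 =4160.98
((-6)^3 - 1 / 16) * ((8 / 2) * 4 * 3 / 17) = -10371 / 17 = -610.06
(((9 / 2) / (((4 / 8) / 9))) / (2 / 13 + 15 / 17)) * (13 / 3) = 77571 / 229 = 338.74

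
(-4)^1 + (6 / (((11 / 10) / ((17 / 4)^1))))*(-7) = -1829 / 11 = -166.27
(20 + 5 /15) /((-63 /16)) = -976 /189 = -5.16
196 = 196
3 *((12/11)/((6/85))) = 510/11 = 46.36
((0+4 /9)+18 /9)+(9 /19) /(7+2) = 427 /171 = 2.50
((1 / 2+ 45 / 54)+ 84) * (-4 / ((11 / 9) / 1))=-279.27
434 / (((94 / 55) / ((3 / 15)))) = 2387 / 47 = 50.79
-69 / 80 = -0.86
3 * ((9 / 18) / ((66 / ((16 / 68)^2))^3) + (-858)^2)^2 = 407774296556812211807422014505337104 / 250812652469785208341803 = 1625812304688.00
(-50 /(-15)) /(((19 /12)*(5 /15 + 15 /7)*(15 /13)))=14 /19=0.74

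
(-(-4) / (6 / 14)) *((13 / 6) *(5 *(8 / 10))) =728 / 9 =80.89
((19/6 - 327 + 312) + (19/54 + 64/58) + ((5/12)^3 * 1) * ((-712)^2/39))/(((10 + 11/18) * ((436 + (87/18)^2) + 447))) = 227173688/2349516403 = 0.10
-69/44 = -1.57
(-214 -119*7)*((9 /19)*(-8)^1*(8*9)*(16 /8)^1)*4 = 43421184 /19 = 2285325.47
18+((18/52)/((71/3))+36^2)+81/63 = 16996311/12922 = 1315.30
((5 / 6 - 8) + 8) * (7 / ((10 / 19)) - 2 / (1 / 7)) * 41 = -287 / 12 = -23.92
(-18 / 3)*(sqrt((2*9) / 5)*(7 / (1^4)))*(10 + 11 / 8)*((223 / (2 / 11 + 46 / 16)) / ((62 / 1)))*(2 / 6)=-4687683*sqrt(10) / 41695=-355.53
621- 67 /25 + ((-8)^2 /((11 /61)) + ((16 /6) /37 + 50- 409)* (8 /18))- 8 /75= 223515958 /274725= 813.60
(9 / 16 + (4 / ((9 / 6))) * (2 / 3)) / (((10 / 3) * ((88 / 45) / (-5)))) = -5055 / 2816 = -1.80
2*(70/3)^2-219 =7829/9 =869.89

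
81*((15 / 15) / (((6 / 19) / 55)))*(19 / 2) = 536085 / 4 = 134021.25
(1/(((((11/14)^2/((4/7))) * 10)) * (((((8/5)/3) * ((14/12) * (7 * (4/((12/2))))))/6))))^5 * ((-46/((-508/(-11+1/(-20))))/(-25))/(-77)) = -70893300441132/532870294679452431625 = -0.00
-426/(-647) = 0.66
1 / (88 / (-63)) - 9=-855 / 88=-9.72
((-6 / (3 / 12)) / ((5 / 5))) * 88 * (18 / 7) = -38016 / 7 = -5430.86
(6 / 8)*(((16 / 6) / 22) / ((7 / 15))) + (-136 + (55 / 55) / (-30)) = -313787 / 2310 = -135.84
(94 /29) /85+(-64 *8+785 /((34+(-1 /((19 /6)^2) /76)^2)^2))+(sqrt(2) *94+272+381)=94 *sqrt(2)+35752018482525957074852 /252277201329123240785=274.65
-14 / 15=-0.93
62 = 62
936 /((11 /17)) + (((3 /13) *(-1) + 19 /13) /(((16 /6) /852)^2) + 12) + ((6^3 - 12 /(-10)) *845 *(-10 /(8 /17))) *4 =-2212681074 /143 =-15473294.22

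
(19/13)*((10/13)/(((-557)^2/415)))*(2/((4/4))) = 157700/52432081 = 0.00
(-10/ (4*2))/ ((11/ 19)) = -95/ 44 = -2.16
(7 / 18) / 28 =1 / 72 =0.01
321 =321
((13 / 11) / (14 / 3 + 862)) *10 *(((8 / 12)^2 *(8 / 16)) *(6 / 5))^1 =1 / 275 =0.00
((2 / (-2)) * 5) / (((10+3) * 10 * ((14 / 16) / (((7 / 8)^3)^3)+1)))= -5764801 / 586092442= -0.01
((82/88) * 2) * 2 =41/11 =3.73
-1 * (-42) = 42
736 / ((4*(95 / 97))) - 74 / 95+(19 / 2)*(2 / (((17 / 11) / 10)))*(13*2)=5464458 / 1615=3383.57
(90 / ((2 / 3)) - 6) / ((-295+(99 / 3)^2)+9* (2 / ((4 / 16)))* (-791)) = -3 / 1306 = -0.00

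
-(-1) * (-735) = -735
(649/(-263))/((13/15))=-9735/3419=-2.85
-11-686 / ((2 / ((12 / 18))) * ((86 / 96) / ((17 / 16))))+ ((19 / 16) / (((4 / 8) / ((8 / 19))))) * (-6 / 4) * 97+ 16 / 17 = -623935 / 1462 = -426.77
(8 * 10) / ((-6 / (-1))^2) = 20 / 9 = 2.22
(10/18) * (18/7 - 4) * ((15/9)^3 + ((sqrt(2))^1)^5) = -200 * sqrt(2)/63 - 6250/1701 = -8.16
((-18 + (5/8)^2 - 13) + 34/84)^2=1647954025/1806336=912.32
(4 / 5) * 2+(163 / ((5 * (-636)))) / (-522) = 2656099 / 1659960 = 1.60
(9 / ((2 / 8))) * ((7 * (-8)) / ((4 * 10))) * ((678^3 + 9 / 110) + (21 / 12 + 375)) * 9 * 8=-311017863283848 / 275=-1130974048304.90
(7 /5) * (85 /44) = 119 /44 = 2.70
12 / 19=0.63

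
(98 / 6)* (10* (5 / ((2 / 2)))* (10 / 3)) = 24500 / 9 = 2722.22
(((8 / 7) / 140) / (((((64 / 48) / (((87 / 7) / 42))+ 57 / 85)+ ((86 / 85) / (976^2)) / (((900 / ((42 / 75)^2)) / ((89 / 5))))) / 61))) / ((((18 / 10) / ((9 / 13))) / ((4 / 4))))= 5924204100000000 / 160115000114947787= 0.04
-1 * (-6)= 6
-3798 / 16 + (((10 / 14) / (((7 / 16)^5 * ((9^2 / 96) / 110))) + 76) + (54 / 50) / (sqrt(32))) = 27 * sqrt(2) / 200 + 143538609607 / 25412184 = 5648.61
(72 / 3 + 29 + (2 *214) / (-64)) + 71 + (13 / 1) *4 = 2709 / 16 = 169.31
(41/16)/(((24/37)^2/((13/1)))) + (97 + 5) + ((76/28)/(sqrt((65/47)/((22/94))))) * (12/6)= 38 * sqrt(715)/455 + 1669709/9216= 183.41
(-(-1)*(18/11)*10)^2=32400/121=267.77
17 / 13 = 1.31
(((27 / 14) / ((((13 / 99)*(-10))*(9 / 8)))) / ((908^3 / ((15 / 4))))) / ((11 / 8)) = -0.00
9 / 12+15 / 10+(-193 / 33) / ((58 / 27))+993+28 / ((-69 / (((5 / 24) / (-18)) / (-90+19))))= 41879778445 / 42195087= 992.53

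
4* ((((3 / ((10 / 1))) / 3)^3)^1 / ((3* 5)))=1 / 3750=0.00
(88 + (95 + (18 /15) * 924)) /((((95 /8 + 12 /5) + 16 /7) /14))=5063856 /4637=1092.05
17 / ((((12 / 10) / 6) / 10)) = 850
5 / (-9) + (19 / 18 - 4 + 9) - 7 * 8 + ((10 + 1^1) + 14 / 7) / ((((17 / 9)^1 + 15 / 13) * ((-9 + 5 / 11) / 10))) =-928621 / 16732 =-55.50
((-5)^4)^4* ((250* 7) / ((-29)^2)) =267028808593750 / 841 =317513446603.75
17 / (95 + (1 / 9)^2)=1377 / 7696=0.18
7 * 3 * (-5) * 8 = -840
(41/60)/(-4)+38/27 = 2671/2160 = 1.24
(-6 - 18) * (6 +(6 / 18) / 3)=-440 / 3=-146.67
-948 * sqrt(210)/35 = -392.51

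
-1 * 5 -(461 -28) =-438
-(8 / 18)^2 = -16 / 81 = -0.20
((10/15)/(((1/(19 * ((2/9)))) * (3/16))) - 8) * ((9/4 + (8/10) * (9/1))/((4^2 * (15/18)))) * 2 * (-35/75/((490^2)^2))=-71/882367500000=-0.00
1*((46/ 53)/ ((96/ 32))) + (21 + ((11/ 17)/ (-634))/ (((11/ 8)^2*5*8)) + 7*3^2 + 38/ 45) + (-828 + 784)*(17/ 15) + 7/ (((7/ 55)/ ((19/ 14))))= 43509512087/ 395865162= 109.91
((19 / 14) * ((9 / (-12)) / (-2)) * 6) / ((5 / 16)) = 9.77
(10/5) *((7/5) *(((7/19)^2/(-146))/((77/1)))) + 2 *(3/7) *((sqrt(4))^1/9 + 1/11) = 0.27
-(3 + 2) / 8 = -5 / 8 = -0.62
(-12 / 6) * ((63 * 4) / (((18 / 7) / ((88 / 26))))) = -8624 / 13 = -663.38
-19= -19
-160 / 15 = -32 / 3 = -10.67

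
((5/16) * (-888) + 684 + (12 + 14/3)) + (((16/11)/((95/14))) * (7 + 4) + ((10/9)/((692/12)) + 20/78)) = 545846101/1281930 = 425.80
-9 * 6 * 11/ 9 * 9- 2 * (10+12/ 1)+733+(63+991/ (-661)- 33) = 81634/ 661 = 123.50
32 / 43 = 0.74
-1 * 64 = -64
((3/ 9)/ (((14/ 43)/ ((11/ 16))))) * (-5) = -2365/ 672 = -3.52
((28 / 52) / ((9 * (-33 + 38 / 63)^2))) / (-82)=-3087 / 4440615946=-0.00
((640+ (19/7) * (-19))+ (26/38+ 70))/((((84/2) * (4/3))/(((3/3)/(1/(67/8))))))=2936677/29792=98.57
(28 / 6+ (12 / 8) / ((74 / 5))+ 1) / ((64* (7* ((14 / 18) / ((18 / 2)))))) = 69147 / 464128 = 0.15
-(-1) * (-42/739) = -42/739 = -0.06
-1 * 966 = -966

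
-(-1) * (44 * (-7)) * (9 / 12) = -231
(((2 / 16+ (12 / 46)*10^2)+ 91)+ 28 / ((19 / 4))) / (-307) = -430381 / 1073272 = -0.40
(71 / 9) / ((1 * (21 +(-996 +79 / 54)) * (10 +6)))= -213 / 420568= -0.00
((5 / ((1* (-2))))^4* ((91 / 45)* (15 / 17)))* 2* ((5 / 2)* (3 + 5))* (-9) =-853125 / 34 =-25091.91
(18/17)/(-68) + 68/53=38827/30634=1.27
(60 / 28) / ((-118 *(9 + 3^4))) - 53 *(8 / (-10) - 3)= 4990687 / 24780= 201.40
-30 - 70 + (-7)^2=-51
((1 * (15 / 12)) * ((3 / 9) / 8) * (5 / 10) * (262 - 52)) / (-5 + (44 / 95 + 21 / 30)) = -16625 / 11664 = -1.43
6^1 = 6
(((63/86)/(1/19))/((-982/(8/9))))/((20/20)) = -266/21113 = -0.01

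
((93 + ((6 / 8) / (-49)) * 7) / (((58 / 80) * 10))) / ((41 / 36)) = 93636 / 8323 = 11.25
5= 5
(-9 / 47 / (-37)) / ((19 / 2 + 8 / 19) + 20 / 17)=0.00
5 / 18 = 0.28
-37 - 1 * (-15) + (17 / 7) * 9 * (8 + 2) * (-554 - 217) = -168540.57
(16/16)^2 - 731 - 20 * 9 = -910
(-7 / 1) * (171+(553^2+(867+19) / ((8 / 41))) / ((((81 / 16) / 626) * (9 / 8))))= -174074805989 / 729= -238785742.10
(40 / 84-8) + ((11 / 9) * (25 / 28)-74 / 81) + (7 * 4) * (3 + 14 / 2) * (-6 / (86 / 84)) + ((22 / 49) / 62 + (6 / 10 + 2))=-174134074291 / 105813540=-1645.67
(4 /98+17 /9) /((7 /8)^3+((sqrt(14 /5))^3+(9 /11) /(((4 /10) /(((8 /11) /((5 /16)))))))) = 59919548480000 /43090127806257- 882751569920 * sqrt(70) /6155732543751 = 0.19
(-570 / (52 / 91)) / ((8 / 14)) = -13965 / 8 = -1745.62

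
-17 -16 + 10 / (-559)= -33.02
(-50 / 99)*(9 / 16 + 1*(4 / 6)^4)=-0.38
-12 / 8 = -3 / 2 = -1.50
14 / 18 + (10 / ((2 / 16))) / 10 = 79 / 9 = 8.78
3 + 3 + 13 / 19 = 6.68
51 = 51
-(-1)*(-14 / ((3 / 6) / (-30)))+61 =901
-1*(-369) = 369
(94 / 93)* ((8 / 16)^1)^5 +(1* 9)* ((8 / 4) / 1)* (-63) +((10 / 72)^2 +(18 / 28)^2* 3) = -139367423 / 123039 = -1132.71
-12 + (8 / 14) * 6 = -60 / 7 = -8.57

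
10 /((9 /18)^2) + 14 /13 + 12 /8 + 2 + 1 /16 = 9285 /208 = 44.64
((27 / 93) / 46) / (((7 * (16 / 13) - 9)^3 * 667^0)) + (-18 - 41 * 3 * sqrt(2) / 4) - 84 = -18201273 / 178250 - 123 * sqrt(2) / 4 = -145.60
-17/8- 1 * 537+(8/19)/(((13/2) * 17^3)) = -5233872815/9708088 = -539.12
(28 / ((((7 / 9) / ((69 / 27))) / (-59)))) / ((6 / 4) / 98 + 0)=-354629.33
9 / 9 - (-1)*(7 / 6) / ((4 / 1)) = 1.29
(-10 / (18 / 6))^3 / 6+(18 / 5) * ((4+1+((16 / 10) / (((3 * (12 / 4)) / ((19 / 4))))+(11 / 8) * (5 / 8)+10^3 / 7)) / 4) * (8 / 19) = 50.50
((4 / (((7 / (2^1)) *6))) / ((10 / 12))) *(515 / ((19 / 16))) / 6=6592 / 399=16.52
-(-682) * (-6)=-4092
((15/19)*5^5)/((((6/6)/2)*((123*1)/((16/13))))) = 500000/10127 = 49.37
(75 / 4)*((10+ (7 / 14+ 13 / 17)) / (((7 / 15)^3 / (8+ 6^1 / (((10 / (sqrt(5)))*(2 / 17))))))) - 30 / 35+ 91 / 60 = 5817043241 / 349860+ 58168125*sqrt(5) / 5488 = 40327.19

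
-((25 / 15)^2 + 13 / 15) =-164 / 45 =-3.64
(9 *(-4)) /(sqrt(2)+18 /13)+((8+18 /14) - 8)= 603 - 3042 *sqrt(2) /7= -11.58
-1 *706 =-706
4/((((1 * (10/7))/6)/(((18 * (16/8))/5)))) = 3024/25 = 120.96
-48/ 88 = -6/ 11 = -0.55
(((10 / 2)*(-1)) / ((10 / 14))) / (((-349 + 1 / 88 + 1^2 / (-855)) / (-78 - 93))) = -3.43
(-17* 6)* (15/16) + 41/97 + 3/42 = -516751/5432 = -95.13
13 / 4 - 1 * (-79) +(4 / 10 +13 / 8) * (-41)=-31 / 40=-0.78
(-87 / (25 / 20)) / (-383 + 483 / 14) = 696 / 3485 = 0.20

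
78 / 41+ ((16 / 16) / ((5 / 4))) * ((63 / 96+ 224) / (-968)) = 2725411 / 1587520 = 1.72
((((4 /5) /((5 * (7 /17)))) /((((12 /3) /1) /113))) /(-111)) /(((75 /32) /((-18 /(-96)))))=-3842 /485625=-0.01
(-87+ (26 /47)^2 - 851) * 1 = -2071366 /2209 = -937.69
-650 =-650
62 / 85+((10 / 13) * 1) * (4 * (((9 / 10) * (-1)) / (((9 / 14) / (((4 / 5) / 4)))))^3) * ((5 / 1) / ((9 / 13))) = 23102 / 95625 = 0.24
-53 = -53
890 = 890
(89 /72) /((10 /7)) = 623 /720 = 0.87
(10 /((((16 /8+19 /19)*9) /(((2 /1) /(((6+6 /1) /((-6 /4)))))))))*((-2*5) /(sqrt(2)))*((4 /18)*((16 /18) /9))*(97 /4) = 4850*sqrt(2) /19683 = 0.35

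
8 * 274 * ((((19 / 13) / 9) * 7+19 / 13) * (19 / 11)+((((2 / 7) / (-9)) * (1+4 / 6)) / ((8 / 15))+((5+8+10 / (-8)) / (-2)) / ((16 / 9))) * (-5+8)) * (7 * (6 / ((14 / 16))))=-1808489050 / 3003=-602227.46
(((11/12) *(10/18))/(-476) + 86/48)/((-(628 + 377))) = -92051/51665040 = -0.00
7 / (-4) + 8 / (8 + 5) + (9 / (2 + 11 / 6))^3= 7470275 / 632684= 11.81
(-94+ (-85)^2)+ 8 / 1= 7139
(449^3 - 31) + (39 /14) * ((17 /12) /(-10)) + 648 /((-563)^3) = 9045906280275972993 /99933986320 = 90518817.61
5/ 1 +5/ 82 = 415/ 82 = 5.06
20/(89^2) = 20/7921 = 0.00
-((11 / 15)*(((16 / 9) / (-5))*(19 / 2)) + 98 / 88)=40493 / 29700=1.36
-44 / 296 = -11 / 74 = -0.15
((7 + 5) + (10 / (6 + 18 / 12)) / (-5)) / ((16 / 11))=121 / 15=8.07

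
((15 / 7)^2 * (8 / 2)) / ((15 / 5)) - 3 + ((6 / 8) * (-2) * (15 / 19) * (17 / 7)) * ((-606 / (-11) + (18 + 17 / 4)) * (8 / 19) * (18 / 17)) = -18687447 / 194579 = -96.04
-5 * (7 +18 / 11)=-475 / 11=-43.18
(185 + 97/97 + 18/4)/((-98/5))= -1905/196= -9.72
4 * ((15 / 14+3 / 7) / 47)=6 / 47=0.13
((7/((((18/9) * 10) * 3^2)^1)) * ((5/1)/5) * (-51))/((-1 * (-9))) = -119/540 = -0.22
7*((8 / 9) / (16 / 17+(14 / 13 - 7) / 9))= 12376 / 563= 21.98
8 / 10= 4 / 5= 0.80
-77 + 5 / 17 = -1304 / 17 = -76.71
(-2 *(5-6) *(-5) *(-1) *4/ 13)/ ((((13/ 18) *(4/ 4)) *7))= 0.61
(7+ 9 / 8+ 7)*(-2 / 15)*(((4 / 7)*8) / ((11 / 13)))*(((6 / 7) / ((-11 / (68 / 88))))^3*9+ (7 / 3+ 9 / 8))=-655276927409 / 17400755295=-37.66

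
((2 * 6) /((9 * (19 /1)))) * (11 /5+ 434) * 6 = 17448 /95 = 183.66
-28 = -28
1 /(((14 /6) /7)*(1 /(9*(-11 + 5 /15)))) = -288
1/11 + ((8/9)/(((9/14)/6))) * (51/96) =1336/297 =4.50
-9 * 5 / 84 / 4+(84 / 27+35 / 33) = 44771 / 11088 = 4.04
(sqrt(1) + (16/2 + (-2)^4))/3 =25/3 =8.33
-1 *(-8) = 8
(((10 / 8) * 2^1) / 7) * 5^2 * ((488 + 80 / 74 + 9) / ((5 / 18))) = 4146525 / 259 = 16009.75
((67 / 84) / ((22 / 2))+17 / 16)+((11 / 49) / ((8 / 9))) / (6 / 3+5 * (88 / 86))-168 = -36687809 / 219912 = -166.83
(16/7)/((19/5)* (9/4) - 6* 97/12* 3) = -320/19173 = -0.02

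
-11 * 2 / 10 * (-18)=198 / 5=39.60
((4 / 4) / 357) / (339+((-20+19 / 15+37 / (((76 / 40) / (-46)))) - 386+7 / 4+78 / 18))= -380 / 129614919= -0.00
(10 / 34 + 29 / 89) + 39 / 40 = 96527 / 60520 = 1.59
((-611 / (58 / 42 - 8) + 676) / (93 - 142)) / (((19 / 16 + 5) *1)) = -1708720 / 674289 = -2.53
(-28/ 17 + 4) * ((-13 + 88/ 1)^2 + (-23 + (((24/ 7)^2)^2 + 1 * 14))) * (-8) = -108314.02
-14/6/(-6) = 7/18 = 0.39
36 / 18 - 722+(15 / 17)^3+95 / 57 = -10577390 / 14739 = -717.65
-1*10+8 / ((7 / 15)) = 50 / 7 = 7.14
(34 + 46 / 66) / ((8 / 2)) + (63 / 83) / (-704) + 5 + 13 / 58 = 70648103 / 5083584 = 13.90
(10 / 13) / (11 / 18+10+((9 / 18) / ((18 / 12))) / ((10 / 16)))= 900 / 13039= 0.07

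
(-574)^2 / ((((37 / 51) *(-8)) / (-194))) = 407479443 / 37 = 11012957.92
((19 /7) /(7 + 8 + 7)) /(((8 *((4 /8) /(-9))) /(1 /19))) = -9 /616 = -0.01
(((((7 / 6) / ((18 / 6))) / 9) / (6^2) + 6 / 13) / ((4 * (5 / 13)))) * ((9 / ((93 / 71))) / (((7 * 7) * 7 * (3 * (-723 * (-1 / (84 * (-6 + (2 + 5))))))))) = 2490893 / 10674863640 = 0.00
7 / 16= 0.44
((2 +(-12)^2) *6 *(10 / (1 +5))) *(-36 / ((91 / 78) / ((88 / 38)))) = -13875840 / 133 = -104329.62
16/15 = 1.07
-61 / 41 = -1.49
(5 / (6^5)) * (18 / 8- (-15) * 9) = 305 / 3456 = 0.09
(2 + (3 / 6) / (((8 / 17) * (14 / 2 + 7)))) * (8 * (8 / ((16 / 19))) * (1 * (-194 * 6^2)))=-7712955 / 7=-1101850.71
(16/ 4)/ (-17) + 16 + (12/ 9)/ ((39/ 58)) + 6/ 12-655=-2533001/ 3978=-636.75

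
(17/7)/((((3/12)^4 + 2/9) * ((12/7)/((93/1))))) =303552/521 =582.63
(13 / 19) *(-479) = -6227 / 19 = -327.74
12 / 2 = 6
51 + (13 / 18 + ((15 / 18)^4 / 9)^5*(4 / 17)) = 47457369445140202575409 / 917543123840934346752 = 51.72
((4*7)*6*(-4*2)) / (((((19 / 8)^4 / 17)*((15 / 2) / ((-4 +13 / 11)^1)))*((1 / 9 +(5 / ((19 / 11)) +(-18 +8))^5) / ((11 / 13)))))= -82682707968 / 6557858665735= -0.01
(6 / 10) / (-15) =-1 / 25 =-0.04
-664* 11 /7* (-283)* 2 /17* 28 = 972720.94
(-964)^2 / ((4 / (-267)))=-62030508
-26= -26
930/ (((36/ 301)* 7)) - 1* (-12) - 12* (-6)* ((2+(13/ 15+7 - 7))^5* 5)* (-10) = -4696691051/ 6750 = -695806.08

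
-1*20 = -20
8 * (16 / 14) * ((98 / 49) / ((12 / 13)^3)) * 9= 4394 / 21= 209.24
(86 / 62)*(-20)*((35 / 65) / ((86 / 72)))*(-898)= 4525920 / 403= 11230.57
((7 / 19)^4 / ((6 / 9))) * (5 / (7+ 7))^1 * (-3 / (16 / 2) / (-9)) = 1715 / 4170272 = 0.00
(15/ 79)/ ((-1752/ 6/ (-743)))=11145/ 23068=0.48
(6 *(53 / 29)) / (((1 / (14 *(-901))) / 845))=-3389507940 / 29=-116879584.14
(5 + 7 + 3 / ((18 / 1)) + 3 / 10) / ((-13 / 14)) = -2618 / 195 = -13.43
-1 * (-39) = 39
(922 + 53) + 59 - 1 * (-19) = 1053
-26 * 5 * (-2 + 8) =-780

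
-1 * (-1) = 1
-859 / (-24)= 35.79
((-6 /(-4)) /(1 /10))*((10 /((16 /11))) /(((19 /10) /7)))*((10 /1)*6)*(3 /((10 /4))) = 519750 /19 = 27355.26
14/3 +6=32/3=10.67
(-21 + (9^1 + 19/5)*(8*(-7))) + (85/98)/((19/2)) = -3434034/4655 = -737.71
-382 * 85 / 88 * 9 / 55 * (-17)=496791 / 484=1026.43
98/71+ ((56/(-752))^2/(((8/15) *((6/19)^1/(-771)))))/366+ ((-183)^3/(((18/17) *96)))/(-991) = 75424210630327/1213577521792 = 62.15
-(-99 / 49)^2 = -9801 / 2401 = -4.08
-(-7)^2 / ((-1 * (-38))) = -49 / 38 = -1.29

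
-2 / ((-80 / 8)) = 1 / 5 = 0.20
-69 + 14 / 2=-62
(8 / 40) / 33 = 1 / 165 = 0.01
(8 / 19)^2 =64 / 361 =0.18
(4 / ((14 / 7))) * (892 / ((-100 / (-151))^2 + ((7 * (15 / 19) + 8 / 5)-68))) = -3864313480 / 130908183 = -29.52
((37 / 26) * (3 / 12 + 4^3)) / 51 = 9509 / 5304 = 1.79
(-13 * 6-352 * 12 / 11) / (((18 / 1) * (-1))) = 77 / 3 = 25.67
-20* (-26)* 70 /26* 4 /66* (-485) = -1358000 /33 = -41151.52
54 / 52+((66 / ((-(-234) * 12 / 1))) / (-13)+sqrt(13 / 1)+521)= sqrt(13)+3176071 / 6084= 525.64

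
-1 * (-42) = 42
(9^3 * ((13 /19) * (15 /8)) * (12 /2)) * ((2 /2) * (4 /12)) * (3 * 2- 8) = -142155 /38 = -3740.92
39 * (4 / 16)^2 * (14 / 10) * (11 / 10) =3003 / 800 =3.75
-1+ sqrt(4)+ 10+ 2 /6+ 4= 46 /3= 15.33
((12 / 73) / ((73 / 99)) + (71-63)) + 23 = 166387 / 5329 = 31.22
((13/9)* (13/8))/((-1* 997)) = -169/71784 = -0.00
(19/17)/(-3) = -19/51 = -0.37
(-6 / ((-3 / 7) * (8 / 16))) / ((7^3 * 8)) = 1 / 98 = 0.01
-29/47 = -0.62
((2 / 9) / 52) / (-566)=-1 / 132444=-0.00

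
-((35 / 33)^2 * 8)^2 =-96040000 / 1185921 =-80.98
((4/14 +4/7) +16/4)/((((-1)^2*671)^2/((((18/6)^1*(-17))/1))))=-1734/3151687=-0.00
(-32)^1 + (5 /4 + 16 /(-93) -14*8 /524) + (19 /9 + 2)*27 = 3891943 /48732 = 79.86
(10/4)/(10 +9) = 5/38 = 0.13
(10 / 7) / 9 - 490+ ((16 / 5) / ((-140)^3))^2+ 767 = 277.16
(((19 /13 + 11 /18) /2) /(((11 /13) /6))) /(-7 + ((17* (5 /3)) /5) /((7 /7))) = -485 /88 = -5.51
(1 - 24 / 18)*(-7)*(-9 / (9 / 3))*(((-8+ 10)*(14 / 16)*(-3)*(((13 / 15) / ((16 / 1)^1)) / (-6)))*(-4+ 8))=-637 / 480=-1.33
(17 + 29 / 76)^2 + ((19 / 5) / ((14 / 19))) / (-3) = 300.40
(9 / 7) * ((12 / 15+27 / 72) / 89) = 423 / 24920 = 0.02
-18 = -18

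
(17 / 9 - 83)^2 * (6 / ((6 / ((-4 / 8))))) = -266450 / 81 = -3289.51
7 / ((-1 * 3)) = -7 / 3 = -2.33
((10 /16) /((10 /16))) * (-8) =-8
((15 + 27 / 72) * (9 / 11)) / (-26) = -1107 / 2288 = -0.48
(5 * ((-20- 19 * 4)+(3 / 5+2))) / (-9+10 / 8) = 1868 / 31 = 60.26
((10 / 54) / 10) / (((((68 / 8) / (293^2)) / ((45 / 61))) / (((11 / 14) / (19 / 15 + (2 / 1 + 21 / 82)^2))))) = 79371692950 / 4653969929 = 17.05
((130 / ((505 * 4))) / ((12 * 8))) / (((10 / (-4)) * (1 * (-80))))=13 / 3878400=0.00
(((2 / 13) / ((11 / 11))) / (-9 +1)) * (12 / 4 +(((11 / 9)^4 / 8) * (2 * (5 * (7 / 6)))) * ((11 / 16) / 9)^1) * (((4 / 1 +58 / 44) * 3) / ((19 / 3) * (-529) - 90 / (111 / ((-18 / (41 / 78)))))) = 111744090461 / 372496450968576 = 0.00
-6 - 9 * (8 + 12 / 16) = -84.75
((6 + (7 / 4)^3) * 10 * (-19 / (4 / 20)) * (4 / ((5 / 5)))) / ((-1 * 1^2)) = 345325 / 8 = 43165.62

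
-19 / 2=-9.50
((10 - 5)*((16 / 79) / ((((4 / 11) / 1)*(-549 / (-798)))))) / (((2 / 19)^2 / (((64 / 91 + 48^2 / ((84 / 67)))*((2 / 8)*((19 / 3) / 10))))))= 59956000544 / 563823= 106338.34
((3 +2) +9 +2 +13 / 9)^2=24649 / 81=304.31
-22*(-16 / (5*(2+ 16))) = 176 / 45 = 3.91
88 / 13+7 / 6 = 619 / 78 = 7.94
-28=-28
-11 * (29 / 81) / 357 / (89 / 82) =-26158 / 2573613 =-0.01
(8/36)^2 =4/81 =0.05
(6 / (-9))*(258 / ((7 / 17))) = -2924 / 7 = -417.71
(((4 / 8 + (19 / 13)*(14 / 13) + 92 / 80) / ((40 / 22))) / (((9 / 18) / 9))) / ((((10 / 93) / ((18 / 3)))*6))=100328679 / 338000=296.83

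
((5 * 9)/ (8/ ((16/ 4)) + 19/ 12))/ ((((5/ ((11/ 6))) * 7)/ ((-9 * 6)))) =-10692/ 301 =-35.52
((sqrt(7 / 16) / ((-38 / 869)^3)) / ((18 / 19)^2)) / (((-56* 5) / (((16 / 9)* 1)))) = 656234909* sqrt(7) / 31026240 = 55.96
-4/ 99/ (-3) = 4/ 297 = 0.01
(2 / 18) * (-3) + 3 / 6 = 1 / 6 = 0.17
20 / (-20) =-1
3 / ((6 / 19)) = 19 / 2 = 9.50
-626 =-626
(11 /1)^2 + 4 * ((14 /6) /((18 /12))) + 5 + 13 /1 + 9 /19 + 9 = 154.70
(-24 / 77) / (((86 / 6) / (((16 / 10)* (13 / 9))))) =-832 / 16555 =-0.05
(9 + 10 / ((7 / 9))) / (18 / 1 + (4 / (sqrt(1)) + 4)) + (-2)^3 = -1303 / 182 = -7.16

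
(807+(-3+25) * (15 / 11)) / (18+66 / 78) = 10881 / 245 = 44.41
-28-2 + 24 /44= -324 /11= -29.45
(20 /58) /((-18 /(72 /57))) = -40 /1653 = -0.02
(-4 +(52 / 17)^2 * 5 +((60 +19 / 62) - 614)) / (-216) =9154513 / 3870288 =2.37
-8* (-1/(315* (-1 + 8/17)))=-136/2835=-0.05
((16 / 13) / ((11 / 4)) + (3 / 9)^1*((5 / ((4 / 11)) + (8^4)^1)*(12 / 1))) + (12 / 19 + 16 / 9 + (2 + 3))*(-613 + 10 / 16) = 776114923 / 65208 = 11902.14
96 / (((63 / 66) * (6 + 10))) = 44 / 7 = 6.29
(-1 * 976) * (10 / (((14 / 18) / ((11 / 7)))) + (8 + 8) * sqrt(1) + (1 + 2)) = -1874896 / 49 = -38263.18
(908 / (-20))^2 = 51529 / 25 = 2061.16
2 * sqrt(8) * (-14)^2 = 784 * sqrt(2) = 1108.74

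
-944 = -944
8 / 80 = 1 / 10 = 0.10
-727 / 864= -0.84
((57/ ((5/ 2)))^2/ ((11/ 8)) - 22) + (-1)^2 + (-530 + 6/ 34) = -807644/ 4675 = -172.76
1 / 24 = 0.04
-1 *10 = -10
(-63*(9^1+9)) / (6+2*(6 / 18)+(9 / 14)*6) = -23814 / 221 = -107.76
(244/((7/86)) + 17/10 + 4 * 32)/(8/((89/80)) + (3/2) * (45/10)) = 38967582/173705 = 224.33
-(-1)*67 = 67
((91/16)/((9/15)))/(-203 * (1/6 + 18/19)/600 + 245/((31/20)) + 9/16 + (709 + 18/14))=140697375/12891503398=0.01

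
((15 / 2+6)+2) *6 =93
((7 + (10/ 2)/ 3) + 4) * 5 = 190/ 3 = 63.33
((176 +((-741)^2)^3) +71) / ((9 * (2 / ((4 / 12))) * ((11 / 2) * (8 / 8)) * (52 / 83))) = 264231138859776752 / 297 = 889667134208002.53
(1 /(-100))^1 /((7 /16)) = -4 /175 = -0.02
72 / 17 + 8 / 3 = 352 / 51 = 6.90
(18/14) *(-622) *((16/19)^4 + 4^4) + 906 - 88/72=-1676726558663/8210223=-204224.24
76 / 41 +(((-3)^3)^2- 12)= 29473 / 41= 718.85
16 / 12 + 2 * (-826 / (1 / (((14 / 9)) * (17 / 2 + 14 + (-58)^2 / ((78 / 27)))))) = -118958816 / 39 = -3050226.05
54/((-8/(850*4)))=-22950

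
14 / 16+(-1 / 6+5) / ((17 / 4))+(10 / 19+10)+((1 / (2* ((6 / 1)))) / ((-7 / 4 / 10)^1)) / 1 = 654553 / 54264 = 12.06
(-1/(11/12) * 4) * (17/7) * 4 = -3264/77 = -42.39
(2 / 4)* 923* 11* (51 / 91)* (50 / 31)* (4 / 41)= 3983100 / 8897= 447.69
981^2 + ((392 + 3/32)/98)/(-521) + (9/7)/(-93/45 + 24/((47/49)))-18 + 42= 25446126309586139/26440691648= 962385.05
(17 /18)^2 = 289 /324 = 0.89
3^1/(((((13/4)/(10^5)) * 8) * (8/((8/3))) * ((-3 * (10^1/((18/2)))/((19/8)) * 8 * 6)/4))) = -11875/52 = -228.37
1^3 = 1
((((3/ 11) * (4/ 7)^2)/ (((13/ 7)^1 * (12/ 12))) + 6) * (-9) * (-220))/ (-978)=-181620/ 14833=-12.24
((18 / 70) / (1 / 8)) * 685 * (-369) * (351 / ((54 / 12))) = -283905648 / 7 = -40557949.71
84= 84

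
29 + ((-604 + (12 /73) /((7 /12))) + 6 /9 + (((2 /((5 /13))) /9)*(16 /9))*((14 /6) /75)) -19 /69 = -615065357264 /1070992125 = -574.29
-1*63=-63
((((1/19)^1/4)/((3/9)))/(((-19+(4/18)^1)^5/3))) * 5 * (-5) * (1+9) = 66430125/5238622690262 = 0.00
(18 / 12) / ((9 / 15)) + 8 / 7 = 51 / 14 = 3.64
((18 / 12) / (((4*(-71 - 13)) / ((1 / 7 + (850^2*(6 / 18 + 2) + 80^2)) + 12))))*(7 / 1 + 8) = -177685775 / 1568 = -113320.01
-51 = -51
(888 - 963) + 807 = 732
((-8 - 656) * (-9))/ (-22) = -2988/ 11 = -271.64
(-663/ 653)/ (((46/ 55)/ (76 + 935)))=-36866115/ 30038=-1227.32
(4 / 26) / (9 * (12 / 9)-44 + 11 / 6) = -12 / 2353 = -0.01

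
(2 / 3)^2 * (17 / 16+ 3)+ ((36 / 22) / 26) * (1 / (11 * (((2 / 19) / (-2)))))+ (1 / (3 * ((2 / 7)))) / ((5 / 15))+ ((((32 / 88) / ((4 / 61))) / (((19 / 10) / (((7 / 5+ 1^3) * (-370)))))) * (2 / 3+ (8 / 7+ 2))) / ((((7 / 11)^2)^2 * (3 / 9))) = -3266100701108629 / 18083189124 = -180615.30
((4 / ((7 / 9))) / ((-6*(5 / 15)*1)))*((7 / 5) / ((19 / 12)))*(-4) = 864 / 95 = 9.09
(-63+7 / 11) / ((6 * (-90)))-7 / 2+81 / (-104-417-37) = -324977 / 92070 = -3.53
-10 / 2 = -5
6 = 6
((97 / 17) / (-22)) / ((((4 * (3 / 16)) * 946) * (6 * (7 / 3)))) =-97 / 3714942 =-0.00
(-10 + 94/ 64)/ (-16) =273/ 512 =0.53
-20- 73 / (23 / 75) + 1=-5912 / 23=-257.04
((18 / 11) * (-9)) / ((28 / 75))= -6075 / 154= -39.45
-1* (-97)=97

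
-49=-49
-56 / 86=-28 / 43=-0.65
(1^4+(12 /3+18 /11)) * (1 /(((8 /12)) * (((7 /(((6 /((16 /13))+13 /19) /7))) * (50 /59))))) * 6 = 6550947 /819280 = 8.00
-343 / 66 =-5.20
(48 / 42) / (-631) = -8 / 4417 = -0.00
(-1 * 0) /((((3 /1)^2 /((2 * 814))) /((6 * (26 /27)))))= 0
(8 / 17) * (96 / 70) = 384 / 595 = 0.65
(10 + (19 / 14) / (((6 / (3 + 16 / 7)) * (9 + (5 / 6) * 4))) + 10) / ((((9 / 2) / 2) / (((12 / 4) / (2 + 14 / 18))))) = 11817 / 1225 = 9.65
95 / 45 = 19 / 9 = 2.11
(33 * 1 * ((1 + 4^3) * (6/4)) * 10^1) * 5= 160875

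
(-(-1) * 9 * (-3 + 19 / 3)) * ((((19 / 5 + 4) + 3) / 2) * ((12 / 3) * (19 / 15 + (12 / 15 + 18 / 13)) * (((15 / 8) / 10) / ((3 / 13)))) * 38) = 345249 / 5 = 69049.80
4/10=0.40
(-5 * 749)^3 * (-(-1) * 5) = -262618593125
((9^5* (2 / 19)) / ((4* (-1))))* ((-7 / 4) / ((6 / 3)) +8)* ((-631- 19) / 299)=4428675 / 184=24068.89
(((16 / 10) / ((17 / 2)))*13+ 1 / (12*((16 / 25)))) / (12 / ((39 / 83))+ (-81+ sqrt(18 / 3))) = -394237753 / 8467256640 - 7108309*sqrt(6) / 8467256640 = -0.05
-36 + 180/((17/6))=468/17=27.53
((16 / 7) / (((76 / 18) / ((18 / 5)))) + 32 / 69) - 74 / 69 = 20498 / 15295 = 1.34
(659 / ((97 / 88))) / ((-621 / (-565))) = 32765480 / 60237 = 543.94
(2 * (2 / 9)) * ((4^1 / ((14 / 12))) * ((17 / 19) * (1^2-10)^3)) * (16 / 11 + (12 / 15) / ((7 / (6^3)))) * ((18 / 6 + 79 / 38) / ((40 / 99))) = -144429410016 / 442225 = -326597.12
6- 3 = 3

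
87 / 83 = 1.05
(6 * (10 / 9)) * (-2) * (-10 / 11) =400 / 33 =12.12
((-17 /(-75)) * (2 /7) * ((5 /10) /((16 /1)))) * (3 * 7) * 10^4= 425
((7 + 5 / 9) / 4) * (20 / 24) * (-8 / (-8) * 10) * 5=2125 / 27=78.70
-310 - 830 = -1140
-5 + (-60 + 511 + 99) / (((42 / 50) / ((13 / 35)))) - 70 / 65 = 453137 / 1911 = 237.12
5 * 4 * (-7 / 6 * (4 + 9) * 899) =-818090 / 3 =-272696.67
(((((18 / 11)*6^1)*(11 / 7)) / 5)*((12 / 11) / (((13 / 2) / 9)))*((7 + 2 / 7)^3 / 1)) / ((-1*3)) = -1031494176 / 1716715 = -600.85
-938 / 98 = -67 / 7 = -9.57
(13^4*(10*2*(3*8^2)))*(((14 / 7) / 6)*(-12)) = -438696960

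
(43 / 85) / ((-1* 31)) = -43 / 2635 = -0.02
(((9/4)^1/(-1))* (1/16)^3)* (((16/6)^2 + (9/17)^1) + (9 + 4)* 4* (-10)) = 78391/278528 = 0.28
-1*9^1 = -9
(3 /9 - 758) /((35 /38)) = -86374 /105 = -822.61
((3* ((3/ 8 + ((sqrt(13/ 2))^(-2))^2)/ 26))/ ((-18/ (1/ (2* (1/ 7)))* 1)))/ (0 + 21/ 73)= -39347/ 1265472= -0.03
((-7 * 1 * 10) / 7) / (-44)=5 / 22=0.23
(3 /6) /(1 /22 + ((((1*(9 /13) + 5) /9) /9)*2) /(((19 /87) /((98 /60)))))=1100385 /2413423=0.46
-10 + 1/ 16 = -159/ 16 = -9.94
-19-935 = -954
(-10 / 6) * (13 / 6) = -65 / 18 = -3.61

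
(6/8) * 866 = 1299/2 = 649.50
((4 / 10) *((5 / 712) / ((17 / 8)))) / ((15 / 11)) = 22 / 22695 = 0.00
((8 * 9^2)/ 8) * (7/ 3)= 189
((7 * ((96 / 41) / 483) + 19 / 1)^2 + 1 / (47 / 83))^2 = 231515637129954271396 / 1746797198858209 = 132537.22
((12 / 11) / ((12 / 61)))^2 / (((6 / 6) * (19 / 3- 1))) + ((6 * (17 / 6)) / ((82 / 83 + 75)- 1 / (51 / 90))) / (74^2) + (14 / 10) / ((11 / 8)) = 9415572068211 / 1387860329680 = 6.78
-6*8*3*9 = -1296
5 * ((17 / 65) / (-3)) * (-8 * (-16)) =-2176 / 39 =-55.79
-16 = -16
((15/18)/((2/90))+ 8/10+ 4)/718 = 423/7180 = 0.06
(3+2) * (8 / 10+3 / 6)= 13 / 2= 6.50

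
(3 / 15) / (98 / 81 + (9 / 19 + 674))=1539 / 5199385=0.00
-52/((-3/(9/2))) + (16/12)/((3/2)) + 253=2987/9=331.89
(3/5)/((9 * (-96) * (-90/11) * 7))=11/907200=0.00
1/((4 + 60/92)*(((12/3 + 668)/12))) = 23/5992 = 0.00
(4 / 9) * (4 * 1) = 16 / 9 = 1.78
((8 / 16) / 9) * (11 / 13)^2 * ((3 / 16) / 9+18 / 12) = 8833 / 146016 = 0.06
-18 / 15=-1.20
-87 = -87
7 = 7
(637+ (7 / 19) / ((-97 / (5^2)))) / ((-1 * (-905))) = 1173816 / 1667915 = 0.70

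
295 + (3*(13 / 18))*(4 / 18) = 7978 / 27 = 295.48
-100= -100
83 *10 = 830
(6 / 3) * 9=18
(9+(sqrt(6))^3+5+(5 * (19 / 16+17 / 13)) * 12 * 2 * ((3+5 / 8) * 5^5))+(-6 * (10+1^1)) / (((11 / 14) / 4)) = 6 * sqrt(6)+705448649 / 208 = 3391594.74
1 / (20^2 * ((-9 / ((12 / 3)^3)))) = -4 / 225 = -0.02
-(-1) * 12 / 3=4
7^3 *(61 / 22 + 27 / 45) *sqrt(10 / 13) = 127253 *sqrt(130) / 1430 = 1014.62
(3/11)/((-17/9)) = -27/187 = -0.14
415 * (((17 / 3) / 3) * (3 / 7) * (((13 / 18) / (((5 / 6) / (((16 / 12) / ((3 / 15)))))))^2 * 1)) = 19076720 / 1701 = 11215.00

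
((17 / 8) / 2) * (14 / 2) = 119 / 16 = 7.44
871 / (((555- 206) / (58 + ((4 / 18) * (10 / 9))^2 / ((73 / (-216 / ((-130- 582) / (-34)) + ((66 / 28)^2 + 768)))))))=35559101204198 / 242987065839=146.34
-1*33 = -33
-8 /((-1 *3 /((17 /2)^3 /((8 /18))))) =14739 /4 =3684.75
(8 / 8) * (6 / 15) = 2 / 5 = 0.40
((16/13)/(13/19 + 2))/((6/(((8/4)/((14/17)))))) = 152/819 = 0.19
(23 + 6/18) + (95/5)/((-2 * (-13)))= 1877/78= 24.06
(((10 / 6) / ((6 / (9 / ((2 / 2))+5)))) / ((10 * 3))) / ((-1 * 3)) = -7 / 162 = -0.04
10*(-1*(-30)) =300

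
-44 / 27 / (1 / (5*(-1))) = 220 / 27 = 8.15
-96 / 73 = -1.32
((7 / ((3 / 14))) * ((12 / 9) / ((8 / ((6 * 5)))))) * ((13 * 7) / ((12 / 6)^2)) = 22295 / 6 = 3715.83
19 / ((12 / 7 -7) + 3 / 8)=-1064 / 275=-3.87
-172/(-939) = 172/939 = 0.18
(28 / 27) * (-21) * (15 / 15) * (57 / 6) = -1862 / 9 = -206.89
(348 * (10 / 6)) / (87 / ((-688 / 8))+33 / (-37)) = -1845560 / 6057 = -304.70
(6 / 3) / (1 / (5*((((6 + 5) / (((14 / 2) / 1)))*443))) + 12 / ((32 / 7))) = 389840 / 511721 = 0.76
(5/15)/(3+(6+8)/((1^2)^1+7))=0.07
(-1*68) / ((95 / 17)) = -1156 / 95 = -12.17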